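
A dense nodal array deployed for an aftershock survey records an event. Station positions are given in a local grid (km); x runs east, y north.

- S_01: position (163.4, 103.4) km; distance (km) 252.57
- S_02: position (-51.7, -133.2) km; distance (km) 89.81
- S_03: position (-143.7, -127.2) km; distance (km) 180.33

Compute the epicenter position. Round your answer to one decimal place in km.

(36.2, -114.8)

Circle about each station: (x − 163.4)² + (y − 103.4)² = 252.57²; (x + 51.7)² + (y + 133.2)² = 89.81²; (x + 143.7)² + (y + 127.2)² = 180.33².
Subtracting pairs of circle equations eliminates x²+y² and gives linear equations (the radical axes):
-430.2 x − 473.2 y = 38749.78
-614.2 x − 461.2 y = 30711.11
Solving the 2×2 system: x ≈ 36.2, y ≈ -114.8 km.
Check against S_01 (with the unrounded x, y): √((x − 163.4)²+(y − 103.4)²) = 252.57 ≈ 252.57 km. ✓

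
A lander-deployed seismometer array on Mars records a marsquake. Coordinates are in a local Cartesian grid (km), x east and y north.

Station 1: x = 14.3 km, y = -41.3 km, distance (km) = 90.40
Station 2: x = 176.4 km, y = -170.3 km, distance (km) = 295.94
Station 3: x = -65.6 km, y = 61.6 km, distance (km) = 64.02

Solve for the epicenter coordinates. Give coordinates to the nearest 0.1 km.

x ≈ -67.3 km, y ≈ -2.4 km

Circle about each station: (x − 14.3)² + (y + 41.3)² = 90.40²; (x − 176.4)² + (y + 170.3)² = 295.94²; (x + 65.6)² + (y − 61.6)² = 64.02².
Subtracting the Station 1 equation from the Station 2 and Station 3 equations removes the quadratic terms:
324.2 x − 258.0 y = -21199.45
-159.8 x + 205.8 y = 10261.34
Solving the 2×2 system: x ≈ -67.3, y ≈ -2.4 km.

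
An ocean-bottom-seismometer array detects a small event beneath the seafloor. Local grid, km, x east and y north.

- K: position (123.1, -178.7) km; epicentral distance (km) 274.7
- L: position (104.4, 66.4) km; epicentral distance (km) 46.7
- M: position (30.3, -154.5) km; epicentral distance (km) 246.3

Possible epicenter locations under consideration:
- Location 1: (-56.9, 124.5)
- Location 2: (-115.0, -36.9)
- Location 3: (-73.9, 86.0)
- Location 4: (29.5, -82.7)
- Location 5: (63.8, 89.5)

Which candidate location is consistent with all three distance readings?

For each candidate, compare |candidate − station| to the reported distance:
Location 1: residuals K 77.9, L 124.7, M 46.0 → max 124.7 km
Location 2: residuals K 2.4, L 195.8, M 59.4 → max 195.8 km
Location 3: residuals K 55.3, L 132.7, M 15.8 → max 132.7 km
Location 4: residuals K 140.6, L 120.2, M 174.5 → max 174.5 km
Location 5: residuals K 0.0, L 0.0, M 0.0 → max 0.0 km
Only Location 5 has all residuals ≈ 0.

Location 5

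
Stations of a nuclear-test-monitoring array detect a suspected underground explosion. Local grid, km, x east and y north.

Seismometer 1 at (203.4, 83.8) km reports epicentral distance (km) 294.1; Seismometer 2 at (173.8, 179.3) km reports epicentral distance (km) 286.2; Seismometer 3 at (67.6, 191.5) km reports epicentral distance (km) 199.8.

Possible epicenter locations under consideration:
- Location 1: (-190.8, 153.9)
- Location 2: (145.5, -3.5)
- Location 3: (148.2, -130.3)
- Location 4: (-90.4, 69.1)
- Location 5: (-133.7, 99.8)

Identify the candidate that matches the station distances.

For each candidate, compare |candidate − station| to the reported distance:
Location 1: residuals Seismometer 1 106.3, Seismometer 2 79.3, Seismometer 3 61.3 → max 106.3 km
Location 2: residuals Seismometer 1 189.3, Seismometer 2 101.2, Seismometer 3 10.2 → max 189.3 km
Location 3: residuals Seismometer 1 73.0, Seismometer 2 24.5, Seismometer 3 131.9 → max 131.9 km
Location 4: residuals Seismometer 1 0.1, Seismometer 2 0.1, Seismometer 3 0.1 → max 0.1 km
Location 5: residuals Seismometer 1 43.4, Seismometer 2 31.4, Seismometer 3 21.4 → max 43.4 km
Only Location 4 has all residuals ≈ 0.

Location 4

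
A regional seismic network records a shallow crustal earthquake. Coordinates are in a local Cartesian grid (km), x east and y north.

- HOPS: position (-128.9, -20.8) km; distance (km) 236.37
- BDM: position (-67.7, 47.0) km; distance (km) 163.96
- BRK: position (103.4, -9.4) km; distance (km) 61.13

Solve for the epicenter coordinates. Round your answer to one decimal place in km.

Circle about each station: (x + 128.9)² + (y + 20.8)² = 236.37²; (x + 67.7)² + (y − 47.0)² = 163.96²; (x − 103.4)² + (y + 9.4)² = 61.13².
Subtracting pairs of circle equations eliminates x²+y² and gives linear equations (the radical axes):
122.4 x + 135.6 y = 18732.34
464.6 x + 22.8 y = 45865.97
Solving the 2×2 system: x ≈ 96.2, y ≈ 51.3 km.

(96.2, 51.3)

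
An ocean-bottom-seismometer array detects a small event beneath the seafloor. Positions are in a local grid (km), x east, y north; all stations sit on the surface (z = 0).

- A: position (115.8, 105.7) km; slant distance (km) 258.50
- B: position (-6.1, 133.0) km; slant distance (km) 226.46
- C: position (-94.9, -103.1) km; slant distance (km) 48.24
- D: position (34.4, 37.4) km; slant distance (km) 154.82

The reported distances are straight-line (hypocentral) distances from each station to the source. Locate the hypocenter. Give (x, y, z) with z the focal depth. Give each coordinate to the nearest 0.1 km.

Each station gives a sphere (x−x_i)² + (y−y_i)² + z² = d_i² (stations at z=0).
Subtracting the A sphere from B and C: z² cancels, leaving linear equations in x and y:
-243.8 x + 54.6 y = 8682.20
-421.4 x − 417.6 y = 59548.64
Solving: x ≈ -55.096, y ≈ -87.000 km (keep extra digits for the depth step; rounded: -55.1, -87.0).
Then from the A sphere: z² = 258.50² − (x − 115.8)² − (y − 105.7)² with x = -55.096, y = -87.000, so z ≈ 21.989 ≈ 22.0 km.

(-55.1, -87.0, 22.0)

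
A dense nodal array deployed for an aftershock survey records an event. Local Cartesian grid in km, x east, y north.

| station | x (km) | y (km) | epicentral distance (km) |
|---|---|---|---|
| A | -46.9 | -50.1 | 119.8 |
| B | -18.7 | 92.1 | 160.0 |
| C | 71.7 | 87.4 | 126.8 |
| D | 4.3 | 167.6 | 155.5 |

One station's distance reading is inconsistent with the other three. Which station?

D

Solve using three stations at a time. Using A, B, C (subtract circle equations pairwise → linear system) gives (x, y) ≈ (72.4, -39.4).
Distances from that point to each station vs reported:
  A: calculated 119.8 vs reported 119.8 → residual 0.0 km
  B: calculated 160.0 vs reported 160.0 → residual 0.0 km
  C: calculated 126.8 vs reported 126.8 → residual 0.0 km
  D: calculated 218.0 vs reported 155.5 → residual 62.5 km
A, B, C are mutually consistent (residuals ≈ 0); D is off by 62.5 km.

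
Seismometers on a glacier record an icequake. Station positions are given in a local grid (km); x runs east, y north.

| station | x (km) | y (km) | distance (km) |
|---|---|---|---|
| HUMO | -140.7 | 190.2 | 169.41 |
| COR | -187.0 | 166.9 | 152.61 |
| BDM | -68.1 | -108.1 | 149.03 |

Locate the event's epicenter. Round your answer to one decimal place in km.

-142.9 km east, 20.8 km north

Circle about each station: (x + 140.7)² + (y − 190.2)² = 169.41²; (x + 187.0)² + (y − 166.9)² = 152.61²; (x + 68.1)² + (y + 108.1)² = 149.03².
Subtracting pairs of circle equations eliminates x²+y² and gives linear equations (the radical axes):
-92.6 x − 46.6 y = 12262.02
145.2 x − 596.6 y = -33159.50
Solving the 2×2 system: x ≈ -142.9, y ≈ 20.8 km.
Check against HUMO (with the unrounded x, y): √((x + 140.7)²+(y − 190.2)²) = 169.41 ≈ 169.41 km. ✓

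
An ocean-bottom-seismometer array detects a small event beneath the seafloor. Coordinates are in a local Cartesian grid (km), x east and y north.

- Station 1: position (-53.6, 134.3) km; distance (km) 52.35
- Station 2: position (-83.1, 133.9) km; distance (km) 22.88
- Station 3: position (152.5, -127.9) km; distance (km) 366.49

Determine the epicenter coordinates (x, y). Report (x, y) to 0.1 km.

x ≈ -105.9 km, y ≈ 132.0 km

Circle about each station: (x + 53.6)² + (y − 134.3)² = 52.35²; (x + 83.1)² + (y − 133.9)² = 22.88²; (x − 152.5)² + (y + 127.9)² = 366.49².
Subtracting the Station 1 equation from the Station 2 and Station 3 equations removes the quadratic terms:
-59.0 x − 0.8 y = 6142.40
412.2 x − 524.4 y = -112869.19
Solving the 2×2 system: x ≈ -105.9, y ≈ 132.0 km.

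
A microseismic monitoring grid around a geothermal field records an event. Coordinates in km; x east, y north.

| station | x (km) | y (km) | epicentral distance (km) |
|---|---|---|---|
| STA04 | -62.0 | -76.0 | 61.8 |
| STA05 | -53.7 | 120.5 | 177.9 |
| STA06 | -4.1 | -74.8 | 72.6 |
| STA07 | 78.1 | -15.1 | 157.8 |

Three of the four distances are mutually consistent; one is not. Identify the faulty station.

STA04

Solve using three stations at a time. Using STA05, STA06, STA07 (subtract circle equations pairwise → linear system) gives (x, y) ≈ (-74.2, -56.2).
Distances from that point to each station vs reported:
  STA04: calculated 23.3 vs reported 61.8 → residual 38.5 km
  STA05: calculated 177.9 vs reported 177.9 → residual 0.0 km
  STA06: calculated 72.6 vs reported 72.6 → residual 0.0 km
  STA07: calculated 157.8 vs reported 157.8 → residual 0.0 km
STA05, STA06, STA07 are mutually consistent (residuals ≈ 0); STA04 is off by 38.5 km.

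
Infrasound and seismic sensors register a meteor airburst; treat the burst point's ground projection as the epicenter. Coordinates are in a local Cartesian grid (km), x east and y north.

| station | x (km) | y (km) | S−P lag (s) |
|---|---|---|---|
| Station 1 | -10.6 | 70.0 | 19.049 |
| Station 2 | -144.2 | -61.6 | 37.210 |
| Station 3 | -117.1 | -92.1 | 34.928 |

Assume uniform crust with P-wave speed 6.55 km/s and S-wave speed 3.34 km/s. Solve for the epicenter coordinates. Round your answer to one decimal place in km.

Distance from S−P lag: d = Δt · v_P v_S / (v_P − v_S) = Δt · (6.55·3.34)/(6.55−3.34) ≈ 6.8153·Δt.
So d_Station 1 = 129.82, d_Station 2 = 253.60, d_Station 3 = 238.04 km.
Circle about each station: (x + 10.6)² + (y − 70.0)² = 129.82²; (x + 144.2)² + (y + 61.6)² = 253.60²; (x + 117.1)² + (y + 92.1)² = 238.04².
Subtracting the Station 1 equation from the Station 2 and Station 3 equations removes the quadratic terms:
-267.2 x − 263.2 y = -27883.89
-213.0 x − 324.2 y = -22627.35
Solving the 2×2 system: x ≈ 100.9, y ≈ 3.5 km.
Check against Station 1 (with the unrounded x, y): √((x + 10.6)²+(y − 70.0)²) = 129.84 ≈ 129.82 km. ✓

x ≈ 100.9 km, y ≈ 3.5 km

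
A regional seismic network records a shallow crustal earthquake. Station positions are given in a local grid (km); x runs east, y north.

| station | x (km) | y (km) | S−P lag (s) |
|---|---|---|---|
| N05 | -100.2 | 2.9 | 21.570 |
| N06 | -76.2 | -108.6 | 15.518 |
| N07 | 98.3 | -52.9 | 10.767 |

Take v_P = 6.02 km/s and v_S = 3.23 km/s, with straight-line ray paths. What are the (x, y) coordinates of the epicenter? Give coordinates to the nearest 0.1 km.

Distance from S−P lag: d = Δt · v_P v_S / (v_P − v_S) = Δt · (6.02·3.23)/(6.02−3.23) ≈ 6.9694·Δt.
So d_N05 = 150.33, d_N06 = 108.15, d_N07 = 75.04 km.
Circle about each station: (x + 100.2)² + (y − 2.9)² = 150.33²; (x + 76.2)² + (y + 108.6)² = 108.15²; (x − 98.3)² + (y + 52.9)² = 75.04².
Subtracting pairs of circle equations eliminates x²+y² and gives linear equations (the radical axes):
48.0 x − 223.0 y = 18454.64
397.0 x − 111.6 y = 19380.96
Solving the 2×2 system: x ≈ 27.2, y ≈ -76.9 km.

27.2 km east, -76.9 km north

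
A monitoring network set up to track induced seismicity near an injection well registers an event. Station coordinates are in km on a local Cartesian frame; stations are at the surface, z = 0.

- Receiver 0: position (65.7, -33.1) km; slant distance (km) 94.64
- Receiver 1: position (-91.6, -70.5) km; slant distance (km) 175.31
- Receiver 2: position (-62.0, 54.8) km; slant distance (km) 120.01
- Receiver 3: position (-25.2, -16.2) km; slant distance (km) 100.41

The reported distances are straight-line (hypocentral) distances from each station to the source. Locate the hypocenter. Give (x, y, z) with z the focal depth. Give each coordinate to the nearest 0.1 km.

Each station gives a sphere (x−x_i)² + (y−y_i)² + z² = d_i² (stations at z=0).
Subtracting the Receiver 0 sphere from Receiver 1 and Receiver 2: z² cancels, leaving linear equations in x and y:
-314.6 x − 74.8 y = -13828.16
-255.4 x + 175.8 y = -4010.73
Solving: x ≈ 36.702, y ≈ 30.506 km (keep extra digits for the depth step; rounded: 36.7, 30.5).
Then from the Receiver 0 sphere: z² = 94.64² − (x − 65.7)² − (y + 33.1)² with x = 36.702, y = 30.506, so z ≈ 63.798 ≈ 63.8 km.

x ≈ 36.7 km, y ≈ 30.5 km, depth ≈ 63.8 km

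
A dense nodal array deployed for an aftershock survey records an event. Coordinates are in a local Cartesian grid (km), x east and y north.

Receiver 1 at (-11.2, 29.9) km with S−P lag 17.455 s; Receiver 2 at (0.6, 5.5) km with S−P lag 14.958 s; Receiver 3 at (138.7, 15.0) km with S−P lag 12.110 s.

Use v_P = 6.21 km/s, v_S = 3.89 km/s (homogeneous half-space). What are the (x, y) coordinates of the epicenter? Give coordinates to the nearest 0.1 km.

Distance from S−P lag: d = Δt · v_P v_S / (v_P − v_S) = Δt · (6.21·3.89)/(6.21−3.89) ≈ 10.4125·Δt.
So d_Receiver 1 = 181.75, d_Receiver 2 = 155.75, d_Receiver 3 = 126.09 km.
Circle about each station: (x + 11.2)² + (y − 29.9)² = 181.75²; (x − 0.6)² + (y − 5.5)² = 155.75²; (x − 138.7)² + (y − 15.0)² = 126.09².
Subtracting pairs of circle equations eliminates x²+y² and gives linear equations (the radical axes):
23.6 x − 48.8 y = 7786.16
299.8 x − 29.8 y = 35577.61
Solving the 2×2 system: x ≈ 108.0, y ≈ -107.3 km.
Check against Receiver 1 (with the unrounded x, y): √((x + 11.2)²+(y − 29.9)²) = 181.77 ≈ 181.75 km. ✓

108.0 km east, -107.3 km north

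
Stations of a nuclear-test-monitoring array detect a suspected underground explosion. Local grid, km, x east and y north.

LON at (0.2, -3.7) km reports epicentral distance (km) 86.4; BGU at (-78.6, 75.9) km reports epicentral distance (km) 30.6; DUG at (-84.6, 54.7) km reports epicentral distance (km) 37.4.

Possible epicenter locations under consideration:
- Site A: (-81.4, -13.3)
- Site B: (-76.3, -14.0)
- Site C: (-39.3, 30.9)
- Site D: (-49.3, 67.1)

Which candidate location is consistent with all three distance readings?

For each candidate, compare |candidate − station| to the reported distance:
Site A: residuals LON 4.2, BGU 58.6, DUG 30.7 → max 58.6 km
Site B: residuals LON 9.2, BGU 59.3, DUG 31.8 → max 59.3 km
Site C: residuals LON 33.9, BGU 29.1, DUG 13.8 → max 33.9 km
Site D: residuals LON 0.0, BGU 0.0, DUG 0.0 → max 0.0 km
Only Site D has all residuals ≈ 0.

Site D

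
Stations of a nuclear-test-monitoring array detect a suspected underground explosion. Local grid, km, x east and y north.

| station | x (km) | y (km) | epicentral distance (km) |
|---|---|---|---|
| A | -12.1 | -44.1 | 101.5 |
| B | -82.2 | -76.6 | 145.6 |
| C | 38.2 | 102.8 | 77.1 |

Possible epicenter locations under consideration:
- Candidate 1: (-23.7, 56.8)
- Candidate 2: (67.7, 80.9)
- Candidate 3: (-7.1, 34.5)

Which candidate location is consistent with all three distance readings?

Candidate 1

For each candidate, compare |candidate − station| to the reported distance:
Candidate 1: residuals A 0.1, B 0.1, C 0.0 → max 0.1 km
Candidate 2: residuals A 46.8, B 71.8, C 40.4 → max 71.8 km
Candidate 3: residuals A 22.7, B 11.5, C 4.9 → max 22.7 km
Only Candidate 1 has all residuals ≈ 0.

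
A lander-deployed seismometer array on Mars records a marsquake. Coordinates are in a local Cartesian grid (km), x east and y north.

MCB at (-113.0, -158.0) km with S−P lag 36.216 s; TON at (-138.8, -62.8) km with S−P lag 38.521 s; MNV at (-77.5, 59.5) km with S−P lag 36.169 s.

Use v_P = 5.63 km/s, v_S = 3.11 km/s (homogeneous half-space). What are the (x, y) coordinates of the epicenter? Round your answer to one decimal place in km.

x ≈ 127.9 km, y ≈ -85.3 km

Distance from S−P lag: d = Δt · v_P v_S / (v_P − v_S) = Δt · (5.63·3.11)/(5.63−3.11) ≈ 6.9481·Δt.
So d_MCB = 251.63, d_TON = 267.65, d_MNV = 251.31 km.
Circle about each station: (x + 113.0)² + (y + 158.0)² = 251.63²; (x + 138.8)² + (y + 62.8)² = 267.65²; (x + 77.5)² + (y − 59.5)² = 251.31².
Subtracting pairs of circle equations eliminates x²+y² and gives linear equations (the radical axes):
-51.6 x + 190.4 y = -22842.59
71.0 x + 435.0 y = -28025.56
Solving the 2×2 system: x ≈ 127.9, y ≈ -85.3 km.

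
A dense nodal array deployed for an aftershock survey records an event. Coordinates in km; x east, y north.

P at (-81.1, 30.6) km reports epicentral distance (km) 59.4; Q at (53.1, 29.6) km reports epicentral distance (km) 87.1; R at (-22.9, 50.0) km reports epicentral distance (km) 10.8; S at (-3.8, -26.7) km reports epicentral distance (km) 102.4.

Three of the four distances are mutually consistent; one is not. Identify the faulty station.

Solve using three stations at a time. Using P, Q, R (subtract circle equations pairwise → linear system) gives (x, y) ≈ (-28.9, 58.9).
Distances from that point to each station vs reported:
  P: calculated 59.4 vs reported 59.4 → residual 0.0 km
  Q: calculated 87.1 vs reported 87.1 → residual 0.0 km
  R: calculated 10.8 vs reported 10.8 → residual 0.0 km
  S: calculated 89.2 vs reported 102.4 → residual 13.2 km
P, Q, R are mutually consistent (residuals ≈ 0); S is off by 13.2 km.

S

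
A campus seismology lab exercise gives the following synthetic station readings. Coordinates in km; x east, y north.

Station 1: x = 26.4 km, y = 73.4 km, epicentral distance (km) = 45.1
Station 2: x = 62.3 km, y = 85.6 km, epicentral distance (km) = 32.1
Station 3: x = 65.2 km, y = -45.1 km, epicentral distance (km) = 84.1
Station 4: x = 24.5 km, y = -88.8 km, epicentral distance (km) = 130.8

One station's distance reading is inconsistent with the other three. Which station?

Solve using three stations at a time. Using Station 1, Station 3, Station 4 (subtract circle equations pairwise → linear system) gives (x, y) ≈ (55.0, 38.4).
Distances from that point to each station vs reported:
  Station 1: calculated 45.2 vs reported 45.1 → residual 0.1 km
  Station 2: calculated 47.7 vs reported 32.1 → residual 15.6 km
  Station 3: calculated 84.1 vs reported 84.1 → residual 0.0 km
  Station 4: calculated 130.8 vs reported 130.8 → residual 0.0 km
Station 1, Station 3, Station 4 are mutually consistent (residuals ≈ 0); Station 2 is off by 15.6 km.

Station 2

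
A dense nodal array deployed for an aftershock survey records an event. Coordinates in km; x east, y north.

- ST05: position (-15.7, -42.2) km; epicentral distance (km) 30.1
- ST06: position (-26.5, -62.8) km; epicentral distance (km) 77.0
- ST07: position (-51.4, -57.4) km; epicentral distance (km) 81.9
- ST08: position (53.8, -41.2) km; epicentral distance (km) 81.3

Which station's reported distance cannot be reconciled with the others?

Solve using three stations at a time. Using ST06, ST07, ST08 (subtract circle equations pairwise → linear system) gives (x, y) ≈ (-7.7, 11.7).
Distances from that point to each station vs reported:
  ST05: calculated 54.5 vs reported 30.1 → residual 24.4 km
  ST06: calculated 76.9 vs reported 77.0 → residual 0.1 km
  ST07: calculated 81.8 vs reported 81.9 → residual 0.1 km
  ST08: calculated 81.2 vs reported 81.3 → residual 0.1 km
ST06, ST07, ST08 are mutually consistent (residuals ≈ 0); ST05 is off by 24.4 km.

ST05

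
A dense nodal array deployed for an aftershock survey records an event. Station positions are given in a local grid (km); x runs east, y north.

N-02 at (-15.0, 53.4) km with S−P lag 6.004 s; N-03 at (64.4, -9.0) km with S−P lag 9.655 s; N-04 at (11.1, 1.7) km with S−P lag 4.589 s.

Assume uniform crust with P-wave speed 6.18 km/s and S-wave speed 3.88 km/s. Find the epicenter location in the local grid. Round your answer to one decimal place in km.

Distance from S−P lag: d = Δt · v_P v_S / (v_P − v_S) = Δt · (6.18·3.88)/(6.18−3.88) ≈ 10.4254·Δt.
So d_N-02 = 62.59, d_N-03 = 100.66, d_N-04 = 47.84 km.
Circle about each station: (x + 15.0)² + (y − 53.4)² = 62.59²; (x − 64.4)² + (y + 9.0)² = 100.66²; (x − 11.1)² + (y − 1.7)² = 47.84².
Subtracting pairs of circle equations eliminates x²+y² and gives linear equations (the radical axes):
158.8 x − 124.8 y = -5063.13
52.2 x − 103.4 y = -1321.62
Solving the 2×2 system: x ≈ -36.2, y ≈ -5.5 km.

x ≈ -36.2 km, y ≈ -5.5 km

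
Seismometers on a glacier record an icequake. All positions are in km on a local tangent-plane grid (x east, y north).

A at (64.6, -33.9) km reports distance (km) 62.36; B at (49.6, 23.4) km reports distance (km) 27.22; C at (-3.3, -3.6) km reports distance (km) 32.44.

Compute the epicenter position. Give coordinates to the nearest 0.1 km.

Circle about each station: (x − 64.6)² + (y + 33.9)² = 62.36²; (x − 49.6)² + (y − 23.4)² = 27.22²; (x + 3.3)² + (y + 3.6)² = 32.44².
Subtracting the A equation from the B and C equations removes the quadratic terms:
-30.0 x + 114.6 y = 833.19
-135.8 x + 60.6 y = -2462.10
Solving the 2×2 system: x ≈ 24.2, y ≈ 13.6 km.

24.2 km east, 13.6 km north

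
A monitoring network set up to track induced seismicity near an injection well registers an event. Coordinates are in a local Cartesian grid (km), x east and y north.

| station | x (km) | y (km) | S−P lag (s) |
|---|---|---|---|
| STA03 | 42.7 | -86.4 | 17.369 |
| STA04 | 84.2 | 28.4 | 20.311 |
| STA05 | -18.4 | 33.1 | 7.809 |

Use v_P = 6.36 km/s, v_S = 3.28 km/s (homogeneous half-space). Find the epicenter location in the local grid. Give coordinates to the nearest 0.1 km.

x ≈ -47.6 km, y ≈ -11.0 km

Distance from S−P lag: d = Δt · v_P v_S / (v_P − v_S) = Δt · (6.36·3.28)/(6.36−3.28) ≈ 6.7730·Δt.
So d_STA03 = 117.64, d_STA04 = 137.57, d_STA05 = 52.89 km.
Circle about each station: (x − 42.7)² + (y + 86.4)² = 117.64²; (x − 84.2)² + (y − 28.4)² = 137.57²; (x + 18.4)² + (y − 33.1)² = 52.89².
Subtracting pairs of circle equations eliminates x²+y² and gives linear equations (the radical axes):
83.0 x + 229.6 y = -6478.39
-122.2 x + 239.0 y = 3187.74
Solving the 2×2 system: x ≈ -47.6, y ≈ -11.0 km.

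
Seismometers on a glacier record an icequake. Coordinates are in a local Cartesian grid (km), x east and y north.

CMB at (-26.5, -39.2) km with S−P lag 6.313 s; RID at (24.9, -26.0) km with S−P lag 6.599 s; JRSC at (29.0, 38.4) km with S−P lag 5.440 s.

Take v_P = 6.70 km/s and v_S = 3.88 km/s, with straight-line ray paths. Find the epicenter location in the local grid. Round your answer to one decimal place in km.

-16.9 km east, 18.2 km north

Distance from S−P lag: d = Δt · v_P v_S / (v_P − v_S) = Δt · (6.70·3.88)/(6.70−3.88) ≈ 9.2184·Δt.
So d_CMB = 58.20, d_RID = 60.83, d_JRSC = 50.15 km.
Circle about each station: (x + 26.5)² + (y + 39.2)² = 58.20²; (x − 24.9)² + (y + 26.0)² = 60.83²; (x − 29.0)² + (y − 38.4)² = 50.15².
Subtracting the CMB equation from the RID and JRSC equations removes the quadratic terms:
102.8 x + 26.4 y = -1255.93
111.0 x + 155.2 y = 948.89
Solving the 2×2 system: x ≈ -16.9, y ≈ 18.2 km.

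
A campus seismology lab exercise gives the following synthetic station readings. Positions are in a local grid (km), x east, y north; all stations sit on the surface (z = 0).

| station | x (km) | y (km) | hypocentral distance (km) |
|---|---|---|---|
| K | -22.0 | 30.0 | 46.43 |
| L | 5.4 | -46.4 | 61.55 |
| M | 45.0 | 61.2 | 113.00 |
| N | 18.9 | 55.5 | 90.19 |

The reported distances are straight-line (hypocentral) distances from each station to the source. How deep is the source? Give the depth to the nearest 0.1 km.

Each station gives a sphere (x−x_i)² + (y−y_i)² + z² = d_i² (stations at z=0).
Subtracting the K sphere from L and M: z² cancels, leaving linear equations in x and y:
54.8 x − 152.8 y = -834.54
134.0 x + 62.4 y = -6226.82
Solving: x ≈ -41.998, y ≈ -9.601 km (keep extra digits for the depth step; rounded: -42.0, -9.6).
Then from the K sphere: z² = 46.43² − (x + 22.0)² − (y − 30.0)² with x = -41.998, y = -9.601, so z ≈ 13.696 ≈ 13.7 km.
Check against N (with the unrounded solution): distance 90.19 ≈ 90.19 km. ✓

z ≈ 13.7 km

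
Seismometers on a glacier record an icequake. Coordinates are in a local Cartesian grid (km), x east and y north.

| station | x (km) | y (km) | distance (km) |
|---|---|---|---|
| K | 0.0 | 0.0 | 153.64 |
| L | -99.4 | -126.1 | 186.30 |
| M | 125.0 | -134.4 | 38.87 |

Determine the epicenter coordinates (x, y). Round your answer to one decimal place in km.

(86.9, -126.7)

Circle about each station: x² + y² = 153.64²; (x + 99.4)² + (y + 126.1)² = 186.30²; (x − 125.0)² + (y + 134.4)² = 38.87².
Subtracting pairs of circle equations eliminates x²+y² and gives linear equations (the radical axes):
-198.8 x − 252.2 y = 14679.13
250.0 x − 268.8 y = 55782.73
Solving the 2×2 system: x ≈ 86.9, y ≈ -126.7 km.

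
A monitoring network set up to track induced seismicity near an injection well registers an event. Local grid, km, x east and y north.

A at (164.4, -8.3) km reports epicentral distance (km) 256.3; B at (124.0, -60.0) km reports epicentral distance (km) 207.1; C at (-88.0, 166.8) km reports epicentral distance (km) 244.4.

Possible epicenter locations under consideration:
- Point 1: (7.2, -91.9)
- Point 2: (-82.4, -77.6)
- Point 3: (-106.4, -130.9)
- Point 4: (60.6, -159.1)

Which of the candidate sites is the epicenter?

For each candidate, compare |candidate − station| to the reported distance:
Point 1: residuals A 78.3, B 86.0, C 31.3 → max 86.0 km
Point 2: residuals A 0.0, B 0.0, C 0.1 → max 0.1 km
Point 3: residuals A 41.0, B 34.0, C 53.9 → max 53.9 km
Point 4: residuals A 73.2, B 89.5, C 113.8 → max 113.8 km
Only Point 2 has all residuals ≈ 0.

Point 2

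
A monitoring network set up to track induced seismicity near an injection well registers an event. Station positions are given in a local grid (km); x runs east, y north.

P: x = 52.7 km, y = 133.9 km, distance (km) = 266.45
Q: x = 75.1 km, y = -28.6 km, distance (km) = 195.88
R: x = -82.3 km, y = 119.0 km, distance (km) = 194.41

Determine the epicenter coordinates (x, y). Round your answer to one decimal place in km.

(-115.8, -72.5)

Circle about each station: (x − 52.7)² + (y − 133.9)² = 266.45²; (x − 75.1)² + (y + 28.6)² = 195.88²; (x + 82.3)² + (y − 119.0)² = 194.41².
Subtracting pairs of circle equations eliminates x²+y² and gives linear equations (the radical axes):
44.8 x − 325.0 y = 18378.10
-270.0 x − 29.8 y = 33428.14
Solving the 2×2 system: x ≈ -115.8, y ≈ -72.5 km.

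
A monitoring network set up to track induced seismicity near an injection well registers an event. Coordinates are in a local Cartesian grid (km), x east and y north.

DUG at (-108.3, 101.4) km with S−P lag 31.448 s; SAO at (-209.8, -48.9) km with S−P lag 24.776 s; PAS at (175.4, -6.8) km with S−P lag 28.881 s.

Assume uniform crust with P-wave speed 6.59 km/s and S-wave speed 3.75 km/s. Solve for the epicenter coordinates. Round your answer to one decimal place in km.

(-24.5, -159.1)

Distance from S−P lag: d = Δt · v_P v_S / (v_P − v_S) = Δt · (6.59·3.75)/(6.59−3.75) ≈ 8.7016·Δt.
So d_DUG = 273.65, d_SAO = 215.59, d_PAS = 251.31 km.
Circle about each station: (x + 108.3)² + (y − 101.4)² = 273.65²; (x + 209.8)² + (y + 48.9)² = 215.59²; (x − 175.4)² + (y + 6.8)² = 251.31².
Subtracting pairs of circle equations eliminates x²+y² and gives linear equations (the radical axes):
-203.0 x − 300.6 y = 52801.67
567.4 x − 216.4 y = 20528.16
Solving the 2×2 system: x ≈ -24.5, y ≈ -159.1 km.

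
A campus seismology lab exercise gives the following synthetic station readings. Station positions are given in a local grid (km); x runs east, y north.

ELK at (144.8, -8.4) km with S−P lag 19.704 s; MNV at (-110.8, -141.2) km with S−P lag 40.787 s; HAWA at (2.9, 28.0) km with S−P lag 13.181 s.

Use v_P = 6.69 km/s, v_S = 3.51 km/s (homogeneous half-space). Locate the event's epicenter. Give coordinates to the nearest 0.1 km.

Distance from S−P lag: d = Δt · v_P v_S / (v_P − v_S) = Δt · (6.69·3.51)/(6.69−3.51) ≈ 7.3842·Δt.
So d_ELK = 145.50, d_MNV = 301.18, d_HAWA = 97.33 km.
Circle about each station: (x − 144.8)² + (y + 8.4)² = 145.50²; (x + 110.8)² + (y + 141.2)² = 301.18²; (x − 2.9)² + (y − 28.0)² = 97.33².
Subtracting pairs of circle equations eliminates x²+y² and gives linear equations (the radical axes):
-511.2 x − 265.6 y = -58362.66
-283.8 x + 72.8 y = -8548.07
Solving the 2×2 system: x ≈ 57.9, y ≈ 108.3 km.
Check against ELK (with the unrounded x, y): √((x − 144.8)²+(y + 8.4)²) = 145.50 ≈ 145.50 km. ✓

x ≈ 57.9 km, y ≈ 108.3 km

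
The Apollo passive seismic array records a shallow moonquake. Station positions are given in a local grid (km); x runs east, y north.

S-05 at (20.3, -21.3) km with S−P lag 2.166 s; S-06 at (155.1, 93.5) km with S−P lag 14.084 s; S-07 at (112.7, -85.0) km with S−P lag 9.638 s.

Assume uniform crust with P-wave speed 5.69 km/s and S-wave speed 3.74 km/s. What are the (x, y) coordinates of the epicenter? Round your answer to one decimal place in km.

40.3 km east, -8.7 km north

Distance from S−P lag: d = Δt · v_P v_S / (v_P − v_S) = Δt · (5.69·3.74)/(5.69−3.74) ≈ 10.9131·Δt.
So d_S-05 = 23.64, d_S-06 = 153.70, d_S-07 = 105.18 km.
Circle about each station: (x − 20.3)² + (y + 21.3)² = 23.64²; (x − 155.1)² + (y − 93.5)² = 153.70²; (x − 112.7)² + (y + 85.0)² = 105.18².
Subtracting the S-05 equation from the S-06 and S-07 equations removes the quadratic terms:
269.6 x + 229.6 y = 8867.64
184.8 x − 127.4 y = 8556.53
Solving the 2×2 system: x ≈ 40.3, y ≈ -8.7 km.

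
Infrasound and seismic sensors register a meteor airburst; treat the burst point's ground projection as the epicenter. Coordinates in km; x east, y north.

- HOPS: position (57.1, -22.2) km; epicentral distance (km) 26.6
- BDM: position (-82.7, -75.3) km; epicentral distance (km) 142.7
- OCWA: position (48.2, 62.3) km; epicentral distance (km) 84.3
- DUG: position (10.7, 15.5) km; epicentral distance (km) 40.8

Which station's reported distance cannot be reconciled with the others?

BDM

Solve using three stations at a time. Using HOPS, OCWA, DUG (subtract circle equations pairwise → linear system) gives (x, y) ≈ (30.6, -20.1).
Distances from that point to each station vs reported:
  HOPS: calculated 26.6 vs reported 26.6 → residual 0.0 km
  BDM: calculated 126.0 vs reported 142.7 → residual 16.7 km
  OCWA: calculated 84.3 vs reported 84.3 → residual 0.0 km
  DUG: calculated 40.8 vs reported 40.8 → residual 0.0 km
HOPS, OCWA, DUG are mutually consistent (residuals ≈ 0); BDM is off by 16.7 km.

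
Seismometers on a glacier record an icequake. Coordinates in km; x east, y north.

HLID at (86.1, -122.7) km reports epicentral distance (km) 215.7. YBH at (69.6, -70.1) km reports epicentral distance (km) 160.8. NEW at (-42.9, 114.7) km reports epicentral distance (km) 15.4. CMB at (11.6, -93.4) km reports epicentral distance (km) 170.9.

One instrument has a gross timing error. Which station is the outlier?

Solve using three stations at a time. Using HLID, YBH, CMB (subtract circle equations pairwise → linear system) gives (x, y) ≈ (5.5, 77.4).
Distances from that point to each station vs reported:
  HLID: calculated 215.7 vs reported 215.7 → residual 0.0 km
  YBH: calculated 160.8 vs reported 160.8 → residual 0.0 km
  NEW: calculated 61.1 vs reported 15.4 → residual 45.7 km
  CMB: calculated 170.9 vs reported 170.9 → residual 0.0 km
HLID, YBH, CMB are mutually consistent (residuals ≈ 0); NEW is off by 45.7 km.

NEW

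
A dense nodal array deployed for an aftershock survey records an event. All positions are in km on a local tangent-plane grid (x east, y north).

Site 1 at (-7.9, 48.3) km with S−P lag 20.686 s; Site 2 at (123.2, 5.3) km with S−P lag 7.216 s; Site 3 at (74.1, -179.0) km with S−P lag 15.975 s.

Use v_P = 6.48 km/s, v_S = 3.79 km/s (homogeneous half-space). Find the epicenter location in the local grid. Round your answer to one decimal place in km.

Distance from S−P lag: d = Δt · v_P v_S / (v_P − v_S) = Δt · (6.48·3.79)/(6.48−3.79) ≈ 9.1298·Δt.
So d_Site 1 = 188.86, d_Site 2 = 65.88, d_Site 3 = 145.85 km.
Circle about each station: (x + 7.9)² + (y − 48.3)² = 188.86²; (x − 123.2)² + (y − 5.3)² = 65.88²; (x − 74.1)² + (y + 179.0)² = 145.85².
Subtracting pairs of circle equations eliminates x²+y² and gives linear equations (the radical axes):
262.2 x − 86.0 y = 44138.96
164.0 x − 454.6 y = 49532.39
Solving the 2×2 system: x ≈ 150.4, y ≈ -54.7 km.

(150.4, -54.7)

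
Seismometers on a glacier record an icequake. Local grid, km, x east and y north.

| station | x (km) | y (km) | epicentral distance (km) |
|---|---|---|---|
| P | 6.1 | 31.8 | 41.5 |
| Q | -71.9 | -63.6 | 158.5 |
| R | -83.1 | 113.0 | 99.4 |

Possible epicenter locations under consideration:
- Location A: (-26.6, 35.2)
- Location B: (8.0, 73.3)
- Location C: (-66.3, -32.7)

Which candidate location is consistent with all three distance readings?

Location B

For each candidate, compare |candidate − station| to the reported distance:
Location A: residuals P 8.6, Q 49.8, R 3.2 → max 49.8 km
Location B: residuals P 0.0, Q 0.0, R 0.0 → max 0.0 km
Location C: residuals P 55.5, Q 127.1, R 47.3 → max 127.1 km
Only Location B has all residuals ≈ 0.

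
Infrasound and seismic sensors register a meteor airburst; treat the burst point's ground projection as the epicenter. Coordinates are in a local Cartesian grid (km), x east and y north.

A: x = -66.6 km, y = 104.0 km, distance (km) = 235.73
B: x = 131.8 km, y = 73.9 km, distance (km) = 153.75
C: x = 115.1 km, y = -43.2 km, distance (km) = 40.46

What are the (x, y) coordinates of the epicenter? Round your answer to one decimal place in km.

Circle about each station: (x + 66.6)² + (y − 104.0)² = 235.73²; (x − 131.8)² + (y − 73.9)² = 153.75²; (x − 115.1)² + (y + 43.2)² = 40.46².
Subtracting the A equation from the B and C equations removes the quadratic terms:
396.8 x − 60.2 y = 39510.46
363.4 x − 294.4 y = 53794.31
Solving the 2×2 system: x ≈ 88.4, y ≈ -73.6 km.
Check against A (with the unrounded x, y): √((x + 66.6)²+(y − 104.0)²) = 235.73 ≈ 235.73 km. ✓

88.4 km east, -73.6 km north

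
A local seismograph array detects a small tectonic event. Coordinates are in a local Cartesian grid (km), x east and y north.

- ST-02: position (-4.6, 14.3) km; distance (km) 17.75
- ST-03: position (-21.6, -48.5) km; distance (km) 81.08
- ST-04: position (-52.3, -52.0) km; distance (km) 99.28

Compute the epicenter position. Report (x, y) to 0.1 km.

(7.7, 27.1)

Circle about each station: (x + 4.6)² + (y − 14.3)² = 17.75²; (x + 21.6)² + (y + 48.5)² = 81.08²; (x + 52.3)² + (y + 52.0)² = 99.28².
Subtracting the ST-02 equation from the ST-03 and ST-04 equations removes the quadratic terms:
-34.0 x − 125.6 y = -3665.74
-95.4 x − 132.6 y = -4327.82
Solving the 2×2 system: x ≈ 7.7, y ≈ 27.1 km.
Check against ST-02 (with the unrounded x, y): √((x + 4.6)²+(y − 14.3)²) = 17.75 ≈ 17.75 km. ✓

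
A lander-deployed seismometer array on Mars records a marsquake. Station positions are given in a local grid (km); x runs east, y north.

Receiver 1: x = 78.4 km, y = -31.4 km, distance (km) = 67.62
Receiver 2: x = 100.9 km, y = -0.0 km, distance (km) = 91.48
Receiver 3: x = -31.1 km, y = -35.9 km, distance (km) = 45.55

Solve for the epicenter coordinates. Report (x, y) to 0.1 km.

Circle about each station: (x − 78.4)² + (y + 31.4)² = 67.62²; (x − 100.9)² + y² = 91.48²; (x + 31.1)² + (y + 35.9)² = 45.55².
Subtracting the Receiver 1 equation from the Receiver 2 and Receiver 3 equations removes the quadratic terms:
45.0 x + 62.8 y = -747.84
-219.0 x − 9.0 y = -2378.84
Solving the 2×2 system: x ≈ 11.7, y ≈ -20.3 km.
Check against Receiver 1 (with the unrounded x, y): √((x − 78.4)²+(y + 31.4)²) = 67.62 ≈ 67.62 km. ✓

11.7 km east, -20.3 km north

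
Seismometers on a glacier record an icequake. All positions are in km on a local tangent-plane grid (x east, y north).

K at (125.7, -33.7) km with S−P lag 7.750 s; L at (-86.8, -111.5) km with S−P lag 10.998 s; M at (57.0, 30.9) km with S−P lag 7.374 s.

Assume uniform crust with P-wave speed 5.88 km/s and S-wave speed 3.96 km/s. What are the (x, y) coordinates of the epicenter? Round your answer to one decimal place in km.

(34.3, -55.6)

Distance from S−P lag: d = Δt · v_P v_S / (v_P − v_S) = Δt · (5.88·3.96)/(5.88−3.96) ≈ 12.1275·Δt.
So d_K = 93.99, d_L = 133.38, d_M = 89.43 km.
Circle about each station: (x − 125.7)² + (y + 33.7)² = 93.99²; (x + 86.8)² + (y + 111.5)² = 133.38²; (x − 57.0)² + (y − 30.9)² = 89.43².
Subtracting pairs of circle equations eliminates x²+y² and gives linear equations (the radical axes):
-425.0 x − 155.6 y = -5925.79
-137.4 x + 129.2 y = -11895.97
Solving the 2×2 system: x ≈ 34.3, y ≈ -55.6 km.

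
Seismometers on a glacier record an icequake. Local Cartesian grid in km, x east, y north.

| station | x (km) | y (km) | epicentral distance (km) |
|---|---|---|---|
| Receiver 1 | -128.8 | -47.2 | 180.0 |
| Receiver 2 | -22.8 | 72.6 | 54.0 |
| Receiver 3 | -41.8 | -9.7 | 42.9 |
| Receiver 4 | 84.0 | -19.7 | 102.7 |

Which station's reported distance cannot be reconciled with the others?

Receiver 1

Solve using three stations at a time. Using Receiver 2, Receiver 3, Receiver 4 (subtract circle equations pairwise → linear system) gives (x, y) ≈ (-10.8, 19.9).
Distances from that point to each station vs reported:
  Receiver 1: calculated 135.8 vs reported 180.0 → residual 44.2 km
  Receiver 2: calculated 54.0 vs reported 54.0 → residual 0.0 km
  Receiver 3: calculated 42.9 vs reported 42.9 → residual 0.0 km
  Receiver 4: calculated 102.7 vs reported 102.7 → residual 0.0 km
Receiver 2, Receiver 3, Receiver 4 are mutually consistent (residuals ≈ 0); Receiver 1 is off by 44.2 km.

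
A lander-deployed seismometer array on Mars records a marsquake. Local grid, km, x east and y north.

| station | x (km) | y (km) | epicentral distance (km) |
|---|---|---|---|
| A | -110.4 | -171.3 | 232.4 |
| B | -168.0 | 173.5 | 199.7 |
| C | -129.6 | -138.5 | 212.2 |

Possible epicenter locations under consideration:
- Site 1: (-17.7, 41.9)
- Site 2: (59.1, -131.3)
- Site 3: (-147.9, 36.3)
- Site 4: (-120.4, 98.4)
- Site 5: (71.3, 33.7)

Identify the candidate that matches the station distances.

Site 1

For each candidate, compare |candidate − station| to the reported distance:
Site 1: residuals A 0.1, B 0.1, C 0.1 → max 0.1 km
Site 2: residuals A 58.2, B 180.4, C 23.4 → max 180.4 km
Site 3: residuals A 21.4, B 61.0, C 36.4 → max 61.0 km
Site 4: residuals A 37.5, B 110.8, C 24.9 → max 110.8 km
Site 5: residuals A 41.5, B 77.4, C 52.4 → max 77.4 km
Only Site 1 has all residuals ≈ 0.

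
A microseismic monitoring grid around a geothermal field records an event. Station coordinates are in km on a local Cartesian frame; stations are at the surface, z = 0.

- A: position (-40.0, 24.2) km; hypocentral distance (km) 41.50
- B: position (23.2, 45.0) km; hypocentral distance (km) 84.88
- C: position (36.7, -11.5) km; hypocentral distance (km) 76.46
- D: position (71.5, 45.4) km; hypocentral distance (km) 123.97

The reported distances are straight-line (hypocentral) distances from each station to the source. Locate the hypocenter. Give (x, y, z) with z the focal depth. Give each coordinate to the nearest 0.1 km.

Each station gives a sphere (x−x_i)² + (y−y_i)² + z² = d_i² (stations at z=0).
Subtracting the A sphere from B and C: z² cancels, leaving linear equations in x and y:
126.4 x + 41.6 y = -5104.76
153.4 x − 71.4 y = -4830.38
Solving: x ≈ -36.701, y ≈ -11.197 km (keep extra digits for the depth step; rounded: -36.7, -11.2).
Then from the A sphere: z² = 41.50² − (x + 40.0)² − (y − 24.2)² with x = -36.701, y = -11.197, so z ≈ 21.411 ≈ 21.4 km.
Check against D (with the unrounded solution): distance 123.97 ≈ 123.97 km. ✓

x ≈ -36.7 km, y ≈ -11.2 km, depth ≈ 21.4 km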